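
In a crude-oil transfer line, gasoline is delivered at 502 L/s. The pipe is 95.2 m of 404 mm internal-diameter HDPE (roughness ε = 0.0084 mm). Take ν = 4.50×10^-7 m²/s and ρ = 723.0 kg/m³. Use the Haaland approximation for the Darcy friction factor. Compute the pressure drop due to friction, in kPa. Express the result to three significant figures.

Δp ≈ 13.5 kPa

V = 4Q/(πD²) = 4·0.502/(π·0.404²) = 3.916 m/s
Re = VD/ν = 3.916·0.404/4.50×10^-7 = 3.52×10^6 → turbulent
ε/D = 0.0084/404 = 2.08×10^-5
Haaland: f = 0.01034
h_f = f(L/D)V²/(2g) = 0.01034·(95.2/0.404)·3.916²/(2·9.81) = 1.905 m
Δp = ρg·h_f = 723.0·9.81·1.905 = 13.51 kPa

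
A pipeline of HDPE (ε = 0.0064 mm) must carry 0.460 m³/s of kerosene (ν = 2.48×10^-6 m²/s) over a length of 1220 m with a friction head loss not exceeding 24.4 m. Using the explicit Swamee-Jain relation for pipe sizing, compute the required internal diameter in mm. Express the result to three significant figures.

Swamee-Jain (Type III): D = 0.66·[ε^1.25·(LQ²/(gh_f))^4.75 + ν·Q^9.4·(L/(gh_f))^5.2]^0.04
LQ²/(gh_f) = 1.078; L/(gh_f) = 5.097
Term 1 = ε^1.25·(…)^4.75 = 4.61×10^-7; Term 2 = ν·Q^9.4·(…)^5.2 = 7.99×10^-6
D = 0.66·(4.61×10^-7 + 7.99×10^-6)^0.04 = 0.4136 m = 414 mm
Check: V = 3.42 m/s, Re = 5.71×10^5, f = 0.01305, h_f = 23.0 m ≈ 24.4 m ✓

D ≈ 414 mm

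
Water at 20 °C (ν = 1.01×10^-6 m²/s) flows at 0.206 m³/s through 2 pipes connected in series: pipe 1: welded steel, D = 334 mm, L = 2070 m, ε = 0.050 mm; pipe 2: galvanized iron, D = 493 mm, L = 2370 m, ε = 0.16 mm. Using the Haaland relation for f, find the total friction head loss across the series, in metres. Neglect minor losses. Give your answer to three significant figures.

H ≈ 29.5 m

Pipe 1: V = 2.351 m/s, Re = 7.78×10^5, ε/D = 1.50×10^-4, f = 0.01425, h_1 = f(L/D)V²/2g = 24.88 m
Pipe 2: V = 1.079 m/s, Re = 5.27×10^5, ε/D = 3.25×10^-4, f = 0.01630, h_2 = f(L/D)V²/2g = 4.651 m
Series → Q common, losses add: H = Σh = 29.53 m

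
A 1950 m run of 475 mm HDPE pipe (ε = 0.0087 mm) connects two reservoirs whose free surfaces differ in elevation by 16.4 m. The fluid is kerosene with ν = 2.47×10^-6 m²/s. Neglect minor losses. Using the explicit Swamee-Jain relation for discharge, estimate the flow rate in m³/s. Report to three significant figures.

Q ≈ 0.425 m³/s

Swamee-Jain (Type II): Q = -0.965·√(gD⁵h_f/L)·ln[ε/(3.7D) + √(3.17ν²L/(gD³h_f))]
√(gD⁵h_f/L) = √(9.81·0.475⁵·16.4/1950) = 0.04467
ε/(3.7D) = 4.95×10^-6; √(3.17ν²L/(gD³h_f)) = 4.68×10^-5
Q = -0.965·0.04467·ln(5.172×10^-5) = 0.4254 m³/s
Check: V = 2.40 m/s, Re = 4.62×10^5, f = 0.01356, h_f = 16.3 m ≈ 16.4 m ✓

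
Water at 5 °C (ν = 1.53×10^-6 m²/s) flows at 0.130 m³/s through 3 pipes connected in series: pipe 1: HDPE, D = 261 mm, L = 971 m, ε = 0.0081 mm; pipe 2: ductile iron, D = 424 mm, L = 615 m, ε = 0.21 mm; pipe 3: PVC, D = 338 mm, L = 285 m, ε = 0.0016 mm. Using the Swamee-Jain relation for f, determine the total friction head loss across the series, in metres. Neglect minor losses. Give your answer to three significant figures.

Pipe 1: V = 2.430 m/s, Re = 4.14×10^5, ε/D = 3.10×10^-5, f = 0.01397, h_1 = f(L/D)V²/2g = 15.64 m
Pipe 2: V = 0.9207 m/s, Re = 2.55×10^5, ε/D = 4.95×10^-4, f = 0.01852, h_2 = f(L/D)V²/2g = 1.161 m
Pipe 3: V = 1.449 m/s, Re = 3.20×10^5, ε/D = 4.73×10^-6, f = 0.01426, h_3 = f(L/D)V²/2g = 1.286 m
Series → Q common, losses add: H = Σh = 18.09 m

H ≈ 18.1 m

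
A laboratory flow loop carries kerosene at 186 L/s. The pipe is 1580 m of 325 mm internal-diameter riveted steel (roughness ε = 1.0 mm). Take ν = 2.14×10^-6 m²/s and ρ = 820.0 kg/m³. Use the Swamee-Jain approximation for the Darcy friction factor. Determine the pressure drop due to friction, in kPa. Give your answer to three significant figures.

V = 4Q/(πD²) = 4·0.186/(π·0.325²) = 2.242 m/s
Re = VD/ν = 2.242·0.325/2.14×10^-6 = 3.41×10^5 → turbulent
ε/D = 1.0/325 = 0.00308
Swamee-Jain: f = 0.02688
h_f = f(L/D)V²/(2g) = 0.02688·(1580/0.325)·2.242²/(2·9.81) = 33.48 m
Δp = ρg·h_f = 820.0·9.81·33.48 = 269.3 kPa

Δp ≈ 269 kPa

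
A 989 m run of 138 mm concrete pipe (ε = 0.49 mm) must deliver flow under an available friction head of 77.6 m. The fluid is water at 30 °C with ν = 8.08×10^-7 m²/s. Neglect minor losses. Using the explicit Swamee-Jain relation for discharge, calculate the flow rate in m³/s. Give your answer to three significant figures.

Q ≈ 0.0414 m³/s

Swamee-Jain (Type II): Q = -0.965·√(gD⁵h_f/L)·ln[ε/(3.7D) + √(3.17ν²L/(gD³h_f))]
√(gD⁵h_f/L) = √(9.81·0.138⁵·77.6/989) = 0.006207
ε/(3.7D) = 9.60×10^-4; √(3.17ν²L/(gD³h_f)) = 3.20×10^-5
Q = -0.965·0.006207·ln(9.916×10^-4) = 0.04142 m³/s
Check: V = 2.77 m/s, Re = 4.73×10^5, f = 0.02781, h_f = 77.9 m ≈ 77.6 m ✓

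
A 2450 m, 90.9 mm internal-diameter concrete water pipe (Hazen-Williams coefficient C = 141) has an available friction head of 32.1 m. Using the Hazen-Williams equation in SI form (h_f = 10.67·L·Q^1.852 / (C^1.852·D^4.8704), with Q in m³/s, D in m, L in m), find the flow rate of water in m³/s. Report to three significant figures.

Q ≈ 0.00690 m³/s

Rearranging: Q = [h_f·C^1.852·D^4.8704 / (10.67·L)]^(1/1.852)
Q = [32.1·141^1.852·0.0909^4.8704 / (10.67·2450)]^0.540 = 0.006898 m³/s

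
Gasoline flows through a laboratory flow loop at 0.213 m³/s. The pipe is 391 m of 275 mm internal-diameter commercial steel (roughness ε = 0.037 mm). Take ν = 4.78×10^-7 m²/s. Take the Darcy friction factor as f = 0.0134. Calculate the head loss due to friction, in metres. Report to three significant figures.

h_f ≈ 12.5 m

V = 4Q/(πD²) = 4·0.213/(π·0.275²) = 3.586 m/s
h_f = f(L/D)V²/(2g) = 0.01340·(391/0.275)·3.586²/(2·9.81) = 12.49 m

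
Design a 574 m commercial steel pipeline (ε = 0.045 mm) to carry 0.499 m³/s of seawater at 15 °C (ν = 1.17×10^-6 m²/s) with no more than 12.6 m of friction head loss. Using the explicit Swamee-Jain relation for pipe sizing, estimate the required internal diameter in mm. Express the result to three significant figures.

Swamee-Jain (Type III): D = 0.66·[ε^1.25·(LQ²/(gh_f))^4.75 + ν·Q^9.4·(L/(gh_f))^5.2]^0.04
LQ²/(gh_f) = 1.156; L/(gh_f) = 4.644
Term 1 = ε^1.25·(…)^4.75 = 7.35×10^-6; Term 2 = ν·Q^9.4·(…)^5.2 = 4.99×10^-6
D = 0.66·(7.35×10^-6 + 4.99×10^-6)^0.04 = 0.4199 m = 420 mm
Check: V = 3.60 m/s, Re = 1.29×10^6, f = 0.01335, h_f = 12.1 m ≈ 12.6 m ✓

D ≈ 420 mm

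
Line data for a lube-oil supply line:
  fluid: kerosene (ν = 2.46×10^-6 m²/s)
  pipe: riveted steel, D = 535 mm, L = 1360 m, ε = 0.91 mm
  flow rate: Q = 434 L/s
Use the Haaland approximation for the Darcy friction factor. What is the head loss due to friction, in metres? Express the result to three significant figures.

h_f ≈ 11.1 m

V = 4Q/(πD²) = 4·0.434/(π·0.535²) = 1.931 m/s
Re = VD/ν = 1.931·0.535/2.46×10^-6 = 4.20×10^5 → turbulent
ε/D = 0.91/535 = 0.00170
Haaland: f = 0.02292
h_f = f(L/D)V²/(2g) = 0.02292·(1360/0.535)·1.931²/(2·9.81) = 11.07 m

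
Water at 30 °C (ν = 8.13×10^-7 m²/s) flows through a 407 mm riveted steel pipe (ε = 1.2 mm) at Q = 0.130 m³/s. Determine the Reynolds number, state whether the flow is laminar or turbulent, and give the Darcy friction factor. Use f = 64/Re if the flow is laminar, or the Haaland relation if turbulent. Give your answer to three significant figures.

Re ≈ 5.00×10^5; turbulent; f ≈ 0.0263

V = 4Q/(πD²) = 0.9992 m/s
Re = VD/ν = 0.9992·0.407/8.13×10^-7 = 5.00×10^5
Re > 4000 → turbulent; ε/D = 0.00295
Haaland: f = 0.02634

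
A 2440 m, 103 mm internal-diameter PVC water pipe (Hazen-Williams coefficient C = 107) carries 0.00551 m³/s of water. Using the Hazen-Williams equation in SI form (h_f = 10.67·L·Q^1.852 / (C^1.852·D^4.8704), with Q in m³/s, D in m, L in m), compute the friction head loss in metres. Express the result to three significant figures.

h_f ≈ 19.1 m

h_f = 10.67·2440·0.00551^1.852 / (107^1.852·0.103^4.8704) = 19.13 m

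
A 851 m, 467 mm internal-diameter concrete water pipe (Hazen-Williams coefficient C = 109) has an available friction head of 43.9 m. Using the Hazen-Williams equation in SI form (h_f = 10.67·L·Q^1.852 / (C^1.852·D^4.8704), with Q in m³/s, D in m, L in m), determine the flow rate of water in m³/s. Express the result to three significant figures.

Q ≈ 0.827 m³/s

Rearranging: Q = [h_f·C^1.852·D^4.8704 / (10.67·L)]^(1/1.852)
Q = [43.9·109^1.852·0.467^4.8704 / (10.67·851)]^0.540 = 0.8269 m³/s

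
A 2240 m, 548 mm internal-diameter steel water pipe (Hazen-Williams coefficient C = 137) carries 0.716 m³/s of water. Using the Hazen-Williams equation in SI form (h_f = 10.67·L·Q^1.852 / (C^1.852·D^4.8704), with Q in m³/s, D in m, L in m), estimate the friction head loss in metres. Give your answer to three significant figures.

h_f ≈ 26.6 m

h_f = 10.67·2240·0.716^1.852 / (137^1.852·0.548^4.8704) = 26.59 m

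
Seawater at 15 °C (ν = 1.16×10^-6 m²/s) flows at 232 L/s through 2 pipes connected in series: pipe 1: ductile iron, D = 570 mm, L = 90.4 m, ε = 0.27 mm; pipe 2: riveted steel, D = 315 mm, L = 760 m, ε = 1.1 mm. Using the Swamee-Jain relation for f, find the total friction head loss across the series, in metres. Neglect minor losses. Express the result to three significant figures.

Pipe 1: V = 0.9092 m/s, Re = 4.47×10^5, ε/D = 4.74×10^-4, f = 0.01772, h_1 = f(L/D)V²/2g = 0.1184 m
Pipe 2: V = 2.977 m/s, Re = 8.08×10^5, ε/D = 0.00349, f = 0.02755, h_2 = f(L/D)V²/2g = 30.02 m
Series → Q common, losses add: H = Σh = 30.14 m

H ≈ 30.1 m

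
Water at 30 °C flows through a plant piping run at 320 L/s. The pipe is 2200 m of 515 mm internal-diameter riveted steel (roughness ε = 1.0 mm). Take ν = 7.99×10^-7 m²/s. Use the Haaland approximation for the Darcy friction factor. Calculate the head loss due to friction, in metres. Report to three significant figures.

h_f ≈ 12.0 m

V = 4Q/(πD²) = 4·0.320/(π·0.515²) = 1.536 m/s
Re = VD/ν = 1.536·0.515/7.99×10^-7 = 9.90×10^5 → turbulent
ε/D = 1.0/515 = 0.00194
Haaland: f = 0.02345
h_f = f(L/D)V²/(2g) = 0.02345·(2200/0.515)·1.536²/(2·9.81) = 12.05 m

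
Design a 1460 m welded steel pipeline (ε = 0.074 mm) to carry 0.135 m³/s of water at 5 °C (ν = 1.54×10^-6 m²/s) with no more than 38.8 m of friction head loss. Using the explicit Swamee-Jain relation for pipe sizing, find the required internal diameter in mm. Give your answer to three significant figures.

Swamee-Jain (Type III): D = 0.66·[ε^1.25·(LQ²/(gh_f))^4.75 + ν·Q^9.4·(L/(gh_f))^5.2]^0.04
LQ²/(gh_f) = 0.06991; L/(gh_f) = 3.836
Term 1 = ε^1.25·(…)^4.75 = 2.23×10^-11; Term 2 = ν·Q^9.4·(…)^5.2 = 1.12×10^-11
D = 0.66·(2.23×10^-11 + 1.12×10^-11)^0.04 = 0.2515 m = 251 mm
Check: V = 2.72 m/s, Re = 4.44×10^5, f = 0.01647, h_f = 36.0 m ≈ 38.8 m ✓

D ≈ 251 mm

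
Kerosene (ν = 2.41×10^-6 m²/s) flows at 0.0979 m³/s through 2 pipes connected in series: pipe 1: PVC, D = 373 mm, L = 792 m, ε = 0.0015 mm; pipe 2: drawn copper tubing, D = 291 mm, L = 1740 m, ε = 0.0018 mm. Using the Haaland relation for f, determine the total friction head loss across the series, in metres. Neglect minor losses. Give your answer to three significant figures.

Pipe 1: V = 0.8959 m/s, Re = 1.39×10^5, ε/D = 4.02×10^-6, f = 0.01668, h_1 = f(L/D)V²/2g = 1.449 m
Pipe 2: V = 1.472 m/s, Re = 1.78×10^5, ε/D = 6.19×10^-6, f = 0.01589, h_2 = f(L/D)V²/2g = 10.50 m
Series → Q common, losses add: H = Σh = 11.95 m

H ≈ 11.9 m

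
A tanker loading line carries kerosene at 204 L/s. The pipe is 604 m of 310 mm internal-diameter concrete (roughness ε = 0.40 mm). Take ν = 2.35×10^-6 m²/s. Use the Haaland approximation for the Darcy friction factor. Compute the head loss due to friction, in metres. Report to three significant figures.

V = 4Q/(πD²) = 4·0.204/(π·0.310²) = 2.703 m/s
Re = VD/ν = 2.703·0.310/2.35×10^-6 = 3.57×10^5 → turbulent
ε/D = 0.40/310 = 0.00129
Haaland: f = 0.02156
h_f = f(L/D)V²/(2g) = 0.02156·(604/0.310)·2.703²/(2·9.81) = 15.64 m

h_f ≈ 15.6 m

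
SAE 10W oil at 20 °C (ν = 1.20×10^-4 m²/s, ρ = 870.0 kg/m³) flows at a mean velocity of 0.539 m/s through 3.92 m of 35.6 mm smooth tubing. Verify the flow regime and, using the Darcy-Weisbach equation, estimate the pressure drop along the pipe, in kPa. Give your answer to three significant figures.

Re = VD/ν = 0.539·0.03560/1.20×10^-4 = 160 → laminar (Re < 2300)
f = 64/Re = 0.4002
h_f = f(L/D)V²/(2g) = 0.4002·(3.92/0.03560)·0.539²/(2·9.81) = 0.6526 m
Δp = ρg·h_f = 870.0·9.81·0.6526 = 5.570 kPa

Δp ≈ 5.57 kPa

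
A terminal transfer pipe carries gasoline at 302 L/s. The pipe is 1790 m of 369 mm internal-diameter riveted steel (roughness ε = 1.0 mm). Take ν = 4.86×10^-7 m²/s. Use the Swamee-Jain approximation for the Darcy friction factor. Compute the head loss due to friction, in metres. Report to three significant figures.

h_f ≈ 50.4 m

V = 4Q/(πD²) = 4·0.302/(π·0.369²) = 2.824 m/s
Re = VD/ν = 2.824·0.369/4.86×10^-7 = 2.14×10^6 → turbulent
ε/D = 1.0/369 = 0.00271
Swamee-Jain: f = 0.02554
h_f = f(L/D)V²/(2g) = 0.02554·(1790/0.369)·2.824²/(2·9.81) = 50.37 m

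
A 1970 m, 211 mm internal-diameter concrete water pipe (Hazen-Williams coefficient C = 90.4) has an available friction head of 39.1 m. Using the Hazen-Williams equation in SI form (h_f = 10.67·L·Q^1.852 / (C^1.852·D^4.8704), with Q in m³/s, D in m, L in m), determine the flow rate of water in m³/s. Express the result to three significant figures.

Q ≈ 0.0507 m³/s

Rearranging: Q = [h_f·C^1.852·D^4.8704 / (10.67·L)]^(1/1.852)
Q = [39.1·90.4^1.852·0.211^4.8704 / (10.67·1970)]^0.540 = 0.05068 m³/s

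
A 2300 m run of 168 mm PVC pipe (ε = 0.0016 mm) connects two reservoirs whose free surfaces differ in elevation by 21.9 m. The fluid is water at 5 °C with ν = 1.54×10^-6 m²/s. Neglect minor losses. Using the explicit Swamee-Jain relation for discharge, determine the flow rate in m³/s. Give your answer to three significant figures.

Swamee-Jain (Type II): Q = -0.965·√(gD⁵h_f/L)·ln[ε/(3.7D) + √(3.17ν²L/(gD³h_f))]
√(gD⁵h_f/L) = √(9.81·0.168⁵·21.9/2300) = 0.003536
ε/(3.7D) = 2.57×10^-6; √(3.17ν²L/(gD³h_f)) = 1.30×10^-4
Q = -0.965·0.003536·ln(1.329×10^-4) = 0.03046 m³/s
Check: V = 1.37 m/s, Re = 1.50×10^5, f = 0.01652, h_f = 21.8 m ≈ 21.9 m ✓

Q ≈ 0.0305 m³/s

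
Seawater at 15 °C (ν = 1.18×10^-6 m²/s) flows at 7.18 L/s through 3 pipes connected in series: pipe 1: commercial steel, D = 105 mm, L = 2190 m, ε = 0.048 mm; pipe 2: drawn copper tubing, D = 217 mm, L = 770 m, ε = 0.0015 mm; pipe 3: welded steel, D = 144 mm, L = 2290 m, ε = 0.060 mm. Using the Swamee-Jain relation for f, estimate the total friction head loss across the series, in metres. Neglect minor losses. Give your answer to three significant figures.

H ≈ 19.1 m

Pipe 1: V = 0.8292 m/s, Re = 7.38×10^4, ε/D = 4.57×10^-4, f = 0.02111, h_1 = f(L/D)V²/2g = 15.43 m
Pipe 2: V = 0.1941 m/s, Re = 3.57×10^4, ε/D = 6.91×10^-6, f = 0.02245, h_2 = f(L/D)V²/2g = 0.1531 m
Pipe 3: V = 0.4409 m/s, Re = 5.38×10^4, ε/D = 4.17×10^-4, f = 0.02205, h_3 = f(L/D)V²/2g = 3.475 m
Series → Q common, losses add: H = Σh = 19.06 m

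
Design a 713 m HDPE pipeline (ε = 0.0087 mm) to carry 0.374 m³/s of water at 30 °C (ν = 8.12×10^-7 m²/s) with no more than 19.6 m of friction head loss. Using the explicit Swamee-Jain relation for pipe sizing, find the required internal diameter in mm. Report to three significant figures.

Swamee-Jain (Type III): D = 0.66·[ε^1.25·(LQ²/(gh_f))^4.75 + ν·Q^9.4·(L/(gh_f))^5.2]^0.04
LQ²/(gh_f) = 0.5187; L/(gh_f) = 3.708
Term 1 = ε^1.25·(…)^4.75 = 2.09×10^-8; Term 2 = ν·Q^9.4·(…)^5.2 = 7.15×10^-8
D = 0.66·(2.09×10^-8 + 7.15×10^-8)^0.04 = 0.3453 m = 345 mm
Check: V = 3.99 m/s, Re = 1.70×10^6, f = 0.01142, h_f = 19.2 m ≈ 19.6 m ✓

D ≈ 345 mm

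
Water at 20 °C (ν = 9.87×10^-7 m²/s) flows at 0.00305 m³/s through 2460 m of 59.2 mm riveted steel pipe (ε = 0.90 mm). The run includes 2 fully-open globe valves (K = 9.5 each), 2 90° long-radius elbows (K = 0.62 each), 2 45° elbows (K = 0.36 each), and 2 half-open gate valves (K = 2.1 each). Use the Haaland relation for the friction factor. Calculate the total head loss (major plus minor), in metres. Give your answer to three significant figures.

H_L ≈ 118 m

V = 4Q/(πD²) = 1.108 m/s; V²/2g = 0.06258 m
Re = 6.65×10^4, ε/D = 0.0152 → f = 0.04465 (Haaland)
Major: h_f = f(L/D)·V²/2g = 0.04465·41554·0.06258 = 116.1 m
Minor: ΣK = 25.2; h_m = ΣK·V²/2g = 1.575 m
Total H_L = 116.1 + 1.575 = 117.7 m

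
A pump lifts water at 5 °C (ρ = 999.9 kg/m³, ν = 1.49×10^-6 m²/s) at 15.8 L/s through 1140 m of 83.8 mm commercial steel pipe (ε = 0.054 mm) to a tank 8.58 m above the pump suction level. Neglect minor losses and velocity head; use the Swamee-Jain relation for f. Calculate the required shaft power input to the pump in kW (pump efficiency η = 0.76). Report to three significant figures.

V = 4Q/(πD²) = 2.865 m/s; Re = 1.61×10^5; ε/D = 6.44×10^-4; f = 0.02002
h_f = f(L/D)V²/2g = 113.9 m
Total head H = z + h_f = 8.58 + 113.9 = 122.5 m
P_hyd = ρgQH = 999.9·9.81·0.0158·122.5 = 18.98 kW
P_shaft = P_hyd/η = 18.98/0.76 = 24.98 kW

P_shaft ≈ 25.0 kW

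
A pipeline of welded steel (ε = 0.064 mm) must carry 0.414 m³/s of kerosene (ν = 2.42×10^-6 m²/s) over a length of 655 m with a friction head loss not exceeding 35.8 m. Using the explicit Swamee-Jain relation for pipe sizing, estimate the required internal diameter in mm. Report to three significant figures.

D ≈ 334 mm

Swamee-Jain (Type III): D = 0.66·[ε^1.25·(LQ²/(gh_f))^4.75 + ν·Q^9.4·(L/(gh_f))^5.2]^0.04
LQ²/(gh_f) = 0.3197; L/(gh_f) = 1.865
Term 1 = ε^1.25·(…)^4.75 = 2.54×10^-8; Term 2 = ν·Q^9.4·(…)^5.2 = 1.55×10^-8
D = 0.66·(2.54×10^-8 + 1.55×10^-8)^0.04 = 0.3342 m = 334 mm
Check: V = 4.72 m/s, Re = 6.52×10^5, f = 0.01510, h_f = 33.6 m ≈ 35.8 m ✓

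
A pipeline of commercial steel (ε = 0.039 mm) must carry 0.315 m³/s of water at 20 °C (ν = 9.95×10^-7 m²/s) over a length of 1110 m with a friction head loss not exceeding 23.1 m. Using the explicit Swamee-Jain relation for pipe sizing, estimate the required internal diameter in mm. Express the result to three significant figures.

Swamee-Jain (Type III): D = 0.66·[ε^1.25·(LQ²/(gh_f))^4.75 + ν·Q^9.4·(L/(gh_f))^5.2]^0.04
LQ²/(gh_f) = 0.4860; L/(gh_f) = 4.898
Term 1 = ε^1.25·(…)^4.75 = 1.00×10^-7; Term 2 = ν·Q^9.4·(…)^5.2 = 7.42×10^-8
D = 0.66·(1.00×10^-7 + 7.42×10^-8)^0.04 = 0.3542 m = 354 mm
Check: V = 3.20 m/s, Re = 1.14×10^6, f = 0.01352, h_f = 22.1 m ≈ 23.1 m ✓

D ≈ 354 mm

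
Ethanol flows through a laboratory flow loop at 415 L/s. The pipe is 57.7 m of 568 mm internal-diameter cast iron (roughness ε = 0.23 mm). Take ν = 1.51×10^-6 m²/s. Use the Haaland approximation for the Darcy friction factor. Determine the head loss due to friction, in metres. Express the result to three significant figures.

h_f ≈ 0.233 m

V = 4Q/(πD²) = 4·0.415/(π·0.568²) = 1.638 m/s
Re = VD/ν = 1.638·0.568/1.51×10^-6 = 6.16×10^5 → turbulent
ε/D = 0.23/568 = 4.05×10^-4
Haaland: f = 0.01677
h_f = f(L/D)V²/(2g) = 0.01677·(57.7/0.568)·1.638²/(2·9.81) = 0.2330 m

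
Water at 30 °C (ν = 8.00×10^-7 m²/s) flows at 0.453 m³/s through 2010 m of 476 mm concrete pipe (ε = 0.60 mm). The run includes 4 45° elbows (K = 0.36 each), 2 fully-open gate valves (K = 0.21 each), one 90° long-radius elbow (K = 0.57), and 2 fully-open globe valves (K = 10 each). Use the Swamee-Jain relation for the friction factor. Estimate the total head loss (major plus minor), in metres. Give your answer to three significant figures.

V = 4Q/(πD²) = 2.546 m/s; V²/2g = 0.3303 m
Re = 1.51×10^6, ε/D = 0.00126 → f = 0.02103 (Swamee-Jain)
Major: h_f = f(L/D)·V²/2g = 0.02103·4223·0.3303 = 29.33 m
Minor: ΣK = 22.4; h_m = ΣK·V²/2g = 7.408 m
Total H_L = 29.33 + 7.408 = 36.74 m

H_L ≈ 36.7 m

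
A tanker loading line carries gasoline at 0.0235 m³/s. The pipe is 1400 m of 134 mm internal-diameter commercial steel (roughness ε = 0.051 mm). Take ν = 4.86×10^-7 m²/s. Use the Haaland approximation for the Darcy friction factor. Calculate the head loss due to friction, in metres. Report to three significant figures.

V = 4Q/(πD²) = 4·0.0235/(π·0.134²) = 1.666 m/s
Re = VD/ν = 1.666·0.134/4.86×10^-7 = 4.59×10^5 → turbulent
ε/D = 0.051/134 = 3.81×10^-4
Haaland: f = 0.01685
h_f = f(L/D)V²/(2g) = 0.01685·(1400/0.134)·1.666²/(2·9.81) = 24.91 m

h_f ≈ 24.9 m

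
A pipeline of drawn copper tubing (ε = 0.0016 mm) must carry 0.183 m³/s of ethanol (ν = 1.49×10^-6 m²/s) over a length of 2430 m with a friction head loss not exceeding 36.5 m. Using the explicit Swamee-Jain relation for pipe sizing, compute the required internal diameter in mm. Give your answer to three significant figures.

D ≈ 304 mm

Swamee-Jain (Type III): D = 0.66·[ε^1.25·(LQ²/(gh_f))^4.75 + ν·Q^9.4·(L/(gh_f))^5.2]^0.04
LQ²/(gh_f) = 0.2273; L/(gh_f) = 6.786
Term 1 = ε^1.25·(…)^4.75 = 5.00×10^-11; Term 2 = ν·Q^9.4·(…)^5.2 = 3.67×10^-9
D = 0.66·(5.00×10^-11 + 3.67×10^-9)^0.04 = 0.3036 m = 304 mm
Check: V = 2.53 m/s, Re = 5.15×10^5, f = 0.01311, h_f = 34.1 m ≈ 36.5 m ✓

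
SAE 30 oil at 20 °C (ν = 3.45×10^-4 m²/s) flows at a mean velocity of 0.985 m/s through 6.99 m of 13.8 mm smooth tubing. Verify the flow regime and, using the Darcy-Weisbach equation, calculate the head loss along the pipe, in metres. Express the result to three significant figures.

h_f ≈ 40.7 m

Re = VD/ν = 0.985·0.01380/3.45×10^-4 = 39.4 → laminar (Re < 2300)
f = 64/Re = 1.624
h_f = f(L/D)V²/(2g) = 1.624·(6.99/0.01380)·0.985²/(2·9.81) = 40.69 m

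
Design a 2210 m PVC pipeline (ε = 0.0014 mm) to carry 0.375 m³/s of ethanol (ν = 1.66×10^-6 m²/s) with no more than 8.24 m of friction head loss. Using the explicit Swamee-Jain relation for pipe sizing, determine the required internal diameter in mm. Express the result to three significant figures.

Swamee-Jain (Type III): D = 0.66·[ε^1.25·(LQ²/(gh_f))^4.75 + ν·Q^9.4·(L/(gh_f))^5.2]^0.04
LQ²/(gh_f) = 3.845; L/(gh_f) = 27.34
Term 1 = ε^1.25·(…)^4.75 = 2.89×10^-5; Term 2 = ν·Q^9.4·(…)^5.2 = 0.00487
D = 0.66·(2.89×10^-5 + 0.00487)^0.04 = 0.5335 m = 534 mm
Check: V = 1.68 m/s, Re = 5.39×10^5, f = 0.01296, h_f = 7.70 m ≈ 8.24 m ✓

D ≈ 534 mm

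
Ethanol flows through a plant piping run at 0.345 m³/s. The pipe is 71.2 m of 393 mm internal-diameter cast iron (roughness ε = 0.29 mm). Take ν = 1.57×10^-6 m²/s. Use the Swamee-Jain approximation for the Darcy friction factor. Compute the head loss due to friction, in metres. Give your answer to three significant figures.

h_f ≈ 1.41 m

V = 4Q/(πD²) = 4·0.345/(π·0.393²) = 2.844 m/s
Re = VD/ν = 2.844·0.393/1.57×10^-6 = 7.12×10^5 → turbulent
ε/D = 0.29/393 = 7.38×10^-4
Swamee-Jain: f = 0.01890
h_f = f(L/D)V²/(2g) = 0.01890·(71.2/0.393)·2.844²/(2·9.81) = 1.411 m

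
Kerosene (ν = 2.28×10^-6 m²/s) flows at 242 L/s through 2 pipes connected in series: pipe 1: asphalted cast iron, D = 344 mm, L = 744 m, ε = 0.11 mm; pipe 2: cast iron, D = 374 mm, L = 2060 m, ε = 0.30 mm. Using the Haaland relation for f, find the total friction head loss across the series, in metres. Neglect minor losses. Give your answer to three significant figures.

H ≈ 38.9 m

Pipe 1: V = 2.604 m/s, Re = 3.93×10^5, ε/D = 3.20×10^-4, f = 0.01658, h_1 = f(L/D)V²/2g = 12.39 m
Pipe 2: V = 2.203 m/s, Re = 3.61×10^5, ε/D = 8.02×10^-4, f = 0.01949, h_2 = f(L/D)V²/2g = 26.55 m
Series → Q common, losses add: H = Σh = 38.94 m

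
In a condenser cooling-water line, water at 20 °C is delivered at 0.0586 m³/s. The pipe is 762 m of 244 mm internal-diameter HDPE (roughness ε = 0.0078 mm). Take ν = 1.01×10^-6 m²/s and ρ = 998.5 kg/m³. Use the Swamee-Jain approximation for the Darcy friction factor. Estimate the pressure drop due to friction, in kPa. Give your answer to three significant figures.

V = 4Q/(πD²) = 4·0.0586/(π·0.244²) = 1.253 m/s
Re = VD/ν = 1.253·0.244/1.01×10^-6 = 3.03×10^5 → turbulent
ε/D = 0.0078/244 = 3.20×10^-5
Swamee-Jain: f = 0.01472
h_f = f(L/D)V²/(2g) = 0.01472·(762/0.244)·1.253²/(2·9.81) = 3.679 m
Δp = ρg·h_f = 998.5·9.81·3.679 = 36.04 kPa

Δp ≈ 36.0 kPa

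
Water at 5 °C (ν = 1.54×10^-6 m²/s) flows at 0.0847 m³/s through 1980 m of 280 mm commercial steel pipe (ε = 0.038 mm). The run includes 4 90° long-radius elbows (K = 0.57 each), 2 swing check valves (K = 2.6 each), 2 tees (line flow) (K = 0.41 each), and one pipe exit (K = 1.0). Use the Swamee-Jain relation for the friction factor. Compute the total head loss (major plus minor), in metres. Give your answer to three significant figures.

V = 4Q/(πD²) = 1.376 m/s; V²/2g = 0.09644 m
Re = 2.50×10^5, ε/D = 1.36×10^-4 → f = 0.01615 (Swamee-Jain)
Major: h_f = f(L/D)·V²/2g = 0.01615·7071·0.09644 = 11.01 m
Minor: ΣK = 9.30; h_m = ΣK·V²/2g = 0.8969 m
Total H_L = 11.01 + 0.8969 = 11.91 m

H_L ≈ 11.9 m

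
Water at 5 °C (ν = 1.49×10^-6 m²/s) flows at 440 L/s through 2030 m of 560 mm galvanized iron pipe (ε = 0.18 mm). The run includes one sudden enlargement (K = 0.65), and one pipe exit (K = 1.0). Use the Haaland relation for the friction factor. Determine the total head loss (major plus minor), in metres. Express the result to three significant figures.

H_L ≈ 9.74 m

V = 4Q/(πD²) = 1.786 m/s; V²/2g = 0.1627 m
Re = 6.71×10^5, ε/D = 3.21×10^-4 → f = 0.01606 (Haaland)
Major: h_f = f(L/D)·V²/2g = 0.01606·3625·0.1627 = 9.470 m
Minor: ΣK = 1.65; h_m = ΣK·V²/2g = 0.2684 m
Total H_L = 9.470 + 0.2684 = 9.739 m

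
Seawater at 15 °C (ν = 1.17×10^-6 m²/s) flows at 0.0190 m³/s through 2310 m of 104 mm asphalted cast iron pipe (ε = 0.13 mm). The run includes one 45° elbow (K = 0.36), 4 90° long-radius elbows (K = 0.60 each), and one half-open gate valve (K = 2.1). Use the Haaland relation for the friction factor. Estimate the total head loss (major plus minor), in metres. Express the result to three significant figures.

H_L ≈ 125 m

V = 4Q/(πD²) = 2.237 m/s; V²/2g = 0.2550 m
Re = 1.99×10^5, ε/D = 0.00125 → f = 0.02186 (Haaland)
Major: h_f = f(L/D)·V²/2g = 0.02186·22212·0.2550 = 123.8 m
Minor: ΣK = 4.86; h_m = ΣK·V²/2g = 1.239 m
Total H_L = 123.8 + 1.239 = 125.1 m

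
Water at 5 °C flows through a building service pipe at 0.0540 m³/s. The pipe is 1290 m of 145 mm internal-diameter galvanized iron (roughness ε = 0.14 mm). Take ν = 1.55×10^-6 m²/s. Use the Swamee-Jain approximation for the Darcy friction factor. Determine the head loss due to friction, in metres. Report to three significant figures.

h_f ≈ 99.8 m

V = 4Q/(πD²) = 4·0.0540/(π·0.145²) = 3.270 m/s
Re = VD/ν = 3.270·0.145/1.55×10^-6 = 3.06×10^5 → turbulent
ε/D = 0.14/145 = 9.66×10^-4
Swamee-Jain: f = 0.02058
h_f = f(L/D)V²/(2g) = 0.02058·(1290/0.145)·3.270²/(2·9.81) = 99.81 m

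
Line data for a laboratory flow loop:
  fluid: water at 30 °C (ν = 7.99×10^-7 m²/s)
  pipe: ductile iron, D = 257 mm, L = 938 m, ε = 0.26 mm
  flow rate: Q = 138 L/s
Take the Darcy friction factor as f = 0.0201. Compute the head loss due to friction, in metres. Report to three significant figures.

h_f ≈ 26.5 m

V = 4Q/(πD²) = 4·0.138/(π·0.257²) = 2.660 m/s
h_f = f(L/D)V²/(2g) = 0.02010·(938/0.257)·2.660²/(2·9.81) = 26.46 m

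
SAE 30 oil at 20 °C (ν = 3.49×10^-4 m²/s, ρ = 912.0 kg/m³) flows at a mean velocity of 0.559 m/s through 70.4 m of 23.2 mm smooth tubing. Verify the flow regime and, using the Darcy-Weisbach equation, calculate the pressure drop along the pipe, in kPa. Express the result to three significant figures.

Re = VD/ν = 0.559·0.02320/3.49×10^-4 = 37.2 → laminar (Re < 2300)
f = 64/Re = 1.722
h_f = f(L/D)V²/(2g) = 1.722·(70.4/0.02320)·0.559²/(2·9.81) = 83.24 m
Δp = ρg·h_f = 912.0·9.81·83.24 = 744.7 kPa

Δp ≈ 745 kPa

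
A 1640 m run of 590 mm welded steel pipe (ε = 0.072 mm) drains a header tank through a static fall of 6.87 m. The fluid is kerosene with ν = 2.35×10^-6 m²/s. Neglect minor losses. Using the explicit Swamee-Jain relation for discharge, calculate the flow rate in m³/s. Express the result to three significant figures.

Q ≈ 0.494 m³/s

Swamee-Jain (Type II): Q = -0.965·√(gD⁵h_f/L)·ln[ε/(3.7D) + √(3.17ν²L/(gD³h_f))]
√(gD⁵h_f/L) = √(9.81·0.590⁵·6.87/1640) = 0.05420
ε/(3.7D) = 3.30×10^-5; √(3.17ν²L/(gD³h_f)) = 4.55×10^-5
Q = -0.965·0.05420·ln(7.853×10^-5) = 0.4944 m³/s
Check: V = 1.81 m/s, Re = 4.54×10^5, f = 0.01487, h_f = 6.89 m ≈ 6.87 m ✓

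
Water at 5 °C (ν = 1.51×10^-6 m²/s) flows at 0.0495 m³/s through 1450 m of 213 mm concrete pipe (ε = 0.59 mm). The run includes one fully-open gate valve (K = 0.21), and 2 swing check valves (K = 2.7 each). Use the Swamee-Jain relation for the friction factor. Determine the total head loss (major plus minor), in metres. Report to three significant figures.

V = 4Q/(πD²) = 1.389 m/s; V²/2g = 0.09836 m
Re = 1.96×10^5, ε/D = 0.00277 → f = 0.02650 (Swamee-Jain)
Major: h_f = f(L/D)·V²/2g = 0.02650·6808·0.09836 = 17.74 m
Minor: ΣK = 5.61; h_m = ΣK·V²/2g = 0.5518 m
Total H_L = 17.74 + 0.5518 = 18.29 m

H_L ≈ 18.3 m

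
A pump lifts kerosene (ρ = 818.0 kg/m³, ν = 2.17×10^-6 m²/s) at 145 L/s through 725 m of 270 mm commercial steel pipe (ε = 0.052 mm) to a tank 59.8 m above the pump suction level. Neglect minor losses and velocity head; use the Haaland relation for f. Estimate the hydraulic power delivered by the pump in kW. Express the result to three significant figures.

V = 4Q/(πD²) = 2.533 m/s; Re = 3.15×10^5; ε/D = 1.93×10^-4; f = 0.01592
h_f = f(L/D)V²/2g = 13.97 m
Total head H = z + h_f = 59.8 + 13.97 = 73.77 m
P_hyd = ρgQH = 818.0·9.81·0.145·73.77 = 85.84 kW

P_hyd ≈ 85.8 kW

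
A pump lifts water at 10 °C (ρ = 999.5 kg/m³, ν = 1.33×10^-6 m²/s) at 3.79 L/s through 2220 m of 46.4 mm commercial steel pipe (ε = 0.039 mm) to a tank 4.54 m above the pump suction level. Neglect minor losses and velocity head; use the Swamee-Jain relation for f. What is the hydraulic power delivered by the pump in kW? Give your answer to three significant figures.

P_hyd ≈ 10.4 kW

V = 4Q/(πD²) = 2.241 m/s; Re = 7.82×10^4; ε/D = 8.41×10^-4; f = 0.02237
h_f = f(L/D)V²/2g = 274.0 m
Total head H = z + h_f = 4.54 + 274.0 = 278.5 m
P_hyd = ρgQH = 999.5·9.81·0.00379·278.5 = 10.35 kW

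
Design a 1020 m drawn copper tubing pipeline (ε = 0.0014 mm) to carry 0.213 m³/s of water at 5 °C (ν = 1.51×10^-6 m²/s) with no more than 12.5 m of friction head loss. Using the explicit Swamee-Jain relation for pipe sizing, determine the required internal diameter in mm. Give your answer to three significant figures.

Swamee-Jain (Type III): D = 0.66·[ε^1.25·(LQ²/(gh_f))^4.75 + ν·Q^9.4·(L/(gh_f))^5.2]^0.04
LQ²/(gh_f) = 0.3774; L/(gh_f) = 8.318
Term 1 = ε^1.25·(…)^4.75 = 4.70×10^-10; Term 2 = ν·Q^9.4·(…)^5.2 = 4.47×10^-8
D = 0.66·(4.70×10^-10 + 4.47×10^-8)^0.04 = 0.3355 m = 336 mm
Check: V = 2.41 m/s, Re = 5.35×10^5, f = 0.01300, h_f = 11.7 m ≈ 12.5 m ✓

D ≈ 336 mm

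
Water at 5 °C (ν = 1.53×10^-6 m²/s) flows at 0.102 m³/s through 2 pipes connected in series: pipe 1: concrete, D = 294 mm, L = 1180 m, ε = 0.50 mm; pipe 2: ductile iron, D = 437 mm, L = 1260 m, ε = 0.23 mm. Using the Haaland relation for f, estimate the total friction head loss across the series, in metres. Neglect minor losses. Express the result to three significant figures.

Pipe 1: V = 1.503 m/s, Re = 2.89×10^5, ε/D = 0.00170, f = 0.02310, h_1 = f(L/D)V²/2g = 10.67 m
Pipe 2: V = 0.6801 m/s, Re = 1.94×10^5, ε/D = 5.26×10^-4, f = 0.01882, h_2 = f(L/D)V²/2g = 1.279 m
Series → Q common, losses add: H = Σh = 11.95 m

H ≈ 11.9 m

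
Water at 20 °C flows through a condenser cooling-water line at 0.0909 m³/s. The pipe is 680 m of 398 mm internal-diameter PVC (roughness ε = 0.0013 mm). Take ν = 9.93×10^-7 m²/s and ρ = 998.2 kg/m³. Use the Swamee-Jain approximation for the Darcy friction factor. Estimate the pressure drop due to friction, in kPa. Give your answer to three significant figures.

V = 4Q/(πD²) = 4·0.0909/(π·0.398²) = 0.7306 m/s
Re = VD/ν = 0.7306·0.398/9.93×10^-7 = 2.93×10^5 → turbulent
ε/D = 0.0013/398 = 3.27×10^-6
Swamee-Jain: f = 0.01448
h_f = f(L/D)V²/(2g) = 0.01448·(680/0.398)·0.7306²/(2·9.81) = 0.6730 m
Δp = ρg·h_f = 998.2·9.81·0.6730 = 6.590 kPa

Δp ≈ 6.59 kPa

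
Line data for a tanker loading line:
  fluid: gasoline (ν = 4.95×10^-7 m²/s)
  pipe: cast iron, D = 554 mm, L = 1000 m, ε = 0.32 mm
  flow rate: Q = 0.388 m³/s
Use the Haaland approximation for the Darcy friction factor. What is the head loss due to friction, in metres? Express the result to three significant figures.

V = 4Q/(πD²) = 4·0.388/(π·0.554²) = 1.610 m/s
Re = VD/ν = 1.610·0.554/4.95×10^-7 = 1.80×10^6 → turbulent
ε/D = 0.32/554 = 5.78×10^-4
Haaland: f = 0.01751
h_f = f(L/D)V²/(2g) = 0.01751·(1000/0.554)·1.610²/(2·9.81) = 4.174 m

h_f ≈ 4.17 m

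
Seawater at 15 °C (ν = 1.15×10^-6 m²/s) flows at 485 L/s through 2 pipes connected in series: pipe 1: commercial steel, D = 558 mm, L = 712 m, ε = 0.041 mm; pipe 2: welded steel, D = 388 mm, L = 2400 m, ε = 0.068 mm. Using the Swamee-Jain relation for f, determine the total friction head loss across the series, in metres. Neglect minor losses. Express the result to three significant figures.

H ≈ 78.9 m

Pipe 1: V = 1.983 m/s, Re = 9.62×10^5, ε/D = 7.35×10^-5, f = 0.01314, h_1 = f(L/D)V²/2g = 3.362 m
Pipe 2: V = 4.102 m/s, Re = 1.38×10^6, ε/D = 1.75×10^-4, f = 0.01423, h_2 = f(L/D)V²/2g = 75.50 m
Series → Q common, losses add: H = Σh = 78.87 m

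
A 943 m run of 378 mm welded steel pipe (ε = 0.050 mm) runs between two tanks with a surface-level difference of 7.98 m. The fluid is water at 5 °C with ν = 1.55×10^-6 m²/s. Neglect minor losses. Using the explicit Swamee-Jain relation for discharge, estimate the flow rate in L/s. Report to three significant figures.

Q ≈ 231 L/s

Swamee-Jain (Type II): Q = -0.965·√(gD⁵h_f/L)·ln[ε/(3.7D) + √(3.17ν²L/(gD³h_f))]
√(gD⁵h_f/L) = √(9.81·0.378⁵·7.98/943) = 0.02531
ε/(3.7D) = 3.58×10^-5; √(3.17ν²L/(gD³h_f)) = 4.12×10^-5
Q = -0.965·0.02531·ln(7.696×10^-5) = 0.2314 m³/s
Check: V = 2.06 m/s, Re = 5.03×10^5, f = 0.01482, h_f = 8.01 m ≈ 7.98 m ✓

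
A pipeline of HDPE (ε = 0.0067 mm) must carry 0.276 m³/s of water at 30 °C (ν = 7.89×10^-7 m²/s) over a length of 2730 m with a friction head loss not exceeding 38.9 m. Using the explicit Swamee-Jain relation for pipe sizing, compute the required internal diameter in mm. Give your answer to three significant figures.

D ≈ 351 mm

Swamee-Jain (Type III): D = 0.66·[ε^1.25·(LQ²/(gh_f))^4.75 + ν·Q^9.4·(L/(gh_f))^5.2]^0.04
LQ²/(gh_f) = 0.5450; L/(gh_f) = 7.154
Term 1 = ε^1.25·(…)^4.75 = 1.91×10^-8; Term 2 = ν·Q^9.4·(…)^5.2 = 1.22×10^-7
D = 0.66·(1.91×10^-8 + 1.22×10^-7)^0.04 = 0.3511 m = 351 mm
Check: V = 2.85 m/s, Re = 1.27×10^6, f = 0.01168, h_f = 37.6 m ≈ 38.9 m ✓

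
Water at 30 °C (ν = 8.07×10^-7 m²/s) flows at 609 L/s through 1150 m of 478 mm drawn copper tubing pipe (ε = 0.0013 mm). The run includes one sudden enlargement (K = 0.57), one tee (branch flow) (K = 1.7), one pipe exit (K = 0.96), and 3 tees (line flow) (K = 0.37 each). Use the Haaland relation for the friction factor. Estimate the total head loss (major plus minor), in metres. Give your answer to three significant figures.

V = 4Q/(πD²) = 3.394 m/s; V²/2g = 0.5870 m
Re = 2.01×10^6, ε/D = 2.72×10^-6 → f = 0.01041 (Haaland)
Major: h_f = f(L/D)·V²/2g = 0.01041·2406·0.5870 = 14.70 m
Minor: ΣK = 4.34; h_m = ΣK·V²/2g = 2.548 m
Total H_L = 14.70 + 2.548 = 17.25 m

H_L ≈ 17.2 m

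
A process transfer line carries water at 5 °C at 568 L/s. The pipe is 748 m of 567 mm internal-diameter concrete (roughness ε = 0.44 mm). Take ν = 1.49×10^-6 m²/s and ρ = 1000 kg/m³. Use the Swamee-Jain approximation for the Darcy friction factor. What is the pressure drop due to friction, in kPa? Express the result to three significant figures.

V = 4Q/(πD²) = 4·0.568/(π·0.567²) = 2.250 m/s
Re = VD/ν = 2.250·0.567/1.49×10^-6 = 8.56×10^5 → turbulent
ε/D = 0.44/567 = 7.76×10^-4
Swamee-Jain: f = 0.01900
h_f = f(L/D)V²/(2g) = 0.01900·(748/0.567)·2.250²/(2·9.81) = 6.466 m
Δp = ρg·h_f = 1000·9.81·6.466 = 63.43 kPa

Δp ≈ 63.4 kPa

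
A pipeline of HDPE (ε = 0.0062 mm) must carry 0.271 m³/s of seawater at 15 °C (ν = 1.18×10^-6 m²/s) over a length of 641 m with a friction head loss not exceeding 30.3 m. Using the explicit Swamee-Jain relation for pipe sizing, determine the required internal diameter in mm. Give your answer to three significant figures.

D ≈ 276 mm

Swamee-Jain (Type III): D = 0.66·[ε^1.25·(LQ²/(gh_f))^4.75 + ν·Q^9.4·(L/(gh_f))^5.2]^0.04
LQ²/(gh_f) = 0.1584; L/(gh_f) = 2.156
Term 1 = ε^1.25·(…)^4.75 = 4.89×10^-11; Term 2 = ν·Q^9.4·(…)^5.2 = 3.00×10^-10
D = 0.66·(4.89×10^-11 + 3.00×10^-10)^0.04 = 0.2762 m = 276 mm
Check: V = 4.52 m/s, Re = 1.06×10^6, f = 0.01204, h_f = 29.1 m ≈ 30.3 m ✓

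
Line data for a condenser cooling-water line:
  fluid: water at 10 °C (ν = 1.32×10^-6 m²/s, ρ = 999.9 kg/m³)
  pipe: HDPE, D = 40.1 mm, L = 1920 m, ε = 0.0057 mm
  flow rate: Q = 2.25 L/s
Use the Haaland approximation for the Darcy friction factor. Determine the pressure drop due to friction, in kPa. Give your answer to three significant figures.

V = 4Q/(πD²) = 4·0.00225/(π·0.0401²) = 1.782 m/s
Re = VD/ν = 1.782·0.0401/1.32×10^-6 = 5.41×10^4 → turbulent
ε/D = 0.0057/40.1 = 1.42×10^-4
Haaland: f = 0.02078
h_f = f(L/D)V²/(2g) = 0.02078·(1920/0.0401)·1.782²/(2·9.81) = 161.0 m
Δp = ρg·h_f = 999.9·9.81·161.0 = 1579 kPa

Δp ≈ 1580 kPa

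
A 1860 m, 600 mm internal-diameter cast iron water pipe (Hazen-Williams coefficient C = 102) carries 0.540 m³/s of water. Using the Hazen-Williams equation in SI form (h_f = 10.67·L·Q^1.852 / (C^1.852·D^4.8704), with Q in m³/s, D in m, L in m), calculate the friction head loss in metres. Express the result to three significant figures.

h_f ≈ 14.5 m

h_f = 10.67·1860·0.540^1.852 / (102^1.852·0.600^4.8704) = 14.54 m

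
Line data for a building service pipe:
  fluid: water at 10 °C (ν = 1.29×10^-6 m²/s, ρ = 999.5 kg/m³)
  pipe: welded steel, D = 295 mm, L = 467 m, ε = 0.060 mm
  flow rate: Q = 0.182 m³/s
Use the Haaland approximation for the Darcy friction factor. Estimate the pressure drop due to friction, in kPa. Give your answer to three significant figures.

Δp ≈ 84.6 kPa

V = 4Q/(πD²) = 4·0.182/(π·0.295²) = 2.663 m/s
Re = VD/ν = 2.663·0.295/1.29×10^-6 = 6.09×10^5 → turbulent
ε/D = 0.060/295 = 2.03×10^-4
Haaland: f = 0.01509
h_f = f(L/D)V²/(2g) = 0.01509·(467/0.295)·2.663²/(2·9.81) = 8.633 m
Δp = ρg·h_f = 999.5·9.81·8.633 = 84.64 kPa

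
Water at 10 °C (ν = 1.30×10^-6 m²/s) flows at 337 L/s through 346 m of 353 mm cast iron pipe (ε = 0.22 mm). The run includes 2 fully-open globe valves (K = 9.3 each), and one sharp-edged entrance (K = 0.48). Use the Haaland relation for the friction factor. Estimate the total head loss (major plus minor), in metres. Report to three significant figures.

H_L ≈ 22.2 m

V = 4Q/(πD²) = 3.443 m/s; V²/2g = 0.6043 m
Re = 9.35×10^5, ε/D = 6.23×10^-4 → f = 0.01799 (Haaland)
Major: h_f = f(L/D)·V²/2g = 0.01799·980.2·0.6043 = 10.66 m
Minor: ΣK = 19.1; h_m = ΣK·V²/2g = 11.53 m
Total H_L = 10.66 + 11.53 = 22.19 m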